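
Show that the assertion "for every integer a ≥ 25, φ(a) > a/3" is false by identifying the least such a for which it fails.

For a = 25, 26, 27, 28, 29 the conclusion holds.
a = 30: φ(30) = 8 and 30/3 = 10, so φ(30) ≤ 30/3.

a = 30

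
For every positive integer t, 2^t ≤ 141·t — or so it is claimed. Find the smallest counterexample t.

A counterexample is any positive integer t such that 2^t > 141·t; we check each in order.
The first 10 eligible values, up to t = 10, all satisfy the conclusion.
t = 11: 2^t = 2048 and 141·t = 1551, so 2048 > 1551.

t = 11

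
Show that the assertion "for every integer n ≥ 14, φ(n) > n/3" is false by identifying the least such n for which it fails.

n = 18

Check each integer n ≥ 14 in order until the claim fails.
The first 4 eligible values, up to n = 17, all satisfy the conclusion.
n = 18: φ(18) = 6 and 18/3 = 6, so φ(18) ≤ 18/3.
So n = 18 is the smallest counterexample.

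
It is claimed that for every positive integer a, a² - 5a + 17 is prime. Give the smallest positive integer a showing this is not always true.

A counterexample is any positive integer a such that a² - 5a + 17 is not prime; we check each in order.
For a = 1, 2, 3, 4, …, 10, 11, 12 the conclusion holds.
a = 13: a² - 5a + 17 = 121 = 11 × 11, composite.
Thus a = 13 disproves the claim, and no smaller a works.

a = 13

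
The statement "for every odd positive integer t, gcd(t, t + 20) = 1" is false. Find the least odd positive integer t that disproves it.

t = 5

We need the least odd positive integer t for which gcd(t, t + 20) > 1.
t = 1: gcd(1, 21) = 1.
t = 3: gcd(3, 23) = 1.
t = 5: gcd(5, 25) = 5.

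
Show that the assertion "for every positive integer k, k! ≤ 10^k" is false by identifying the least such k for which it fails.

We need the least positive integer k for which k! > 10^k.
For k = 1, 2, 3, 4, …, 22, 23, 24 the conclusion holds.
k = 25: k! = 15511210043330985984000000 and 10^k = 10000000000000000000000000, so 15511210043330985984000000 > 10000000000000000000000000.
So k = 25 is the smallest counterexample.

k = 25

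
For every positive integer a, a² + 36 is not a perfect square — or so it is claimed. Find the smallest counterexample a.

a = 8

We need the least positive integer a for which a² + 36 is a perfect square.
a = 1: 1² + 36 = 37, not a perfect square.
a = 2: 2² + 36 = 40, not a perfect square.
a = 3: 3² + 36 = 45, not a perfect square.
a = 4: 4² + 36 = 52, not a perfect square.
a = 5: 5² + 36 = 61, not a perfect square.
a = 6: 6² + 36 = 72, not a perfect square.
a = 7: 7² + 36 = 85, not a perfect square.
a = 8: 8² + 36 = 100 = 10², a perfect square.
Hence a = 8 is a counterexample.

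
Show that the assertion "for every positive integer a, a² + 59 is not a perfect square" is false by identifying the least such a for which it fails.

a = 29

A counterexample is any positive integer a such that a² + 59 is a perfect square; we check each in order.
For a = 1, 2, 3, 4, …, 26, 27, 28 the conclusion holds.
a = 29: 29² + 59 = 900 = 30², a perfect square.
So a = 29 is the smallest counterexample.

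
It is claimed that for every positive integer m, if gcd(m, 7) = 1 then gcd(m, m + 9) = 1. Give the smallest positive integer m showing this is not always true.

m = 3

m = 1: gcd(1, 10) = 1.
m = 2: gcd(2, 11) = 1.
m = 3: gcd(3, 12) = 3.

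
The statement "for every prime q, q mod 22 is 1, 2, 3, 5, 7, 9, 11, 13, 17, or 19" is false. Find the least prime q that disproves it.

A counterexample is any prime q such that the claim fails; we check each in order.
The first 11 eligible values, up to q = 31, all satisfy the conclusion.
q = 37: 37 mod 22 = 15 — not in {1, 2, 3, 5, 7, 9, 11, 13, 17, 19}.

q = 37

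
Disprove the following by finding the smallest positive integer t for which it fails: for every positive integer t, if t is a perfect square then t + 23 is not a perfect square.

Check each positive integer t in order until t is a perfect square but t + 23 is a perfect square.
The first 10 eligible values, up to t = 100, all satisfy the conclusion.
t = 121: 121 = 11² and 121 + 23 = 144 = 12².

t = 121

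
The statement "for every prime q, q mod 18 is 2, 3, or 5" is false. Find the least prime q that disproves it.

Check each prime q in order until the claim fails.
For q = 2, 3, 5 the conclusion holds.
q = 7: 7 mod 18 = 7 — not in {2, 3, 5}.

q = 7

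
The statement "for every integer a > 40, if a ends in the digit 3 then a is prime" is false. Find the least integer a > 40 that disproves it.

a = 63

a = 43: 43 ends in 3 and is prime.
a = 53: 53 ends in 3 and is prime.
a = 63: 63 ends in 3; 63 = 3 × 21, composite.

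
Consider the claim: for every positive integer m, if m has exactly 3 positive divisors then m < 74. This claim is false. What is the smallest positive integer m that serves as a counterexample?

m = 4: τ(4) = 3; 4 < 74.
m = 9: τ(9) = 3; 9 < 74.
m = 25: τ(25) = 3; 25 < 74.
m = 49: τ(49) = 3; 49 < 74.
m = 121: τ(121) = 3; 121 ≥ 74.
Thus m = 121 disproves the claim, and no smaller m works.

m = 121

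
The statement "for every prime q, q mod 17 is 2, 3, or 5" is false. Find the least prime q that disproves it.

q = 7

q = 2: 2 mod 17 = 2.
q = 3: 3 mod 17 = 3.
q = 5: 5 mod 17 = 5.
q = 7: 7 mod 17 = 7 — not in {2, 3, 5}.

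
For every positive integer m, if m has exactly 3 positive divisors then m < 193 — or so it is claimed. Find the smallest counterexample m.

We need the least positive integer m for which m has exactly 3 positive divisors but the claim fails.
The first 6 eligible values, up to m = 169, all satisfy the conclusion.
m = 289: τ(289) = 3; 289 ≥ 193.
Hence m = 289 is a counterexample.

m = 289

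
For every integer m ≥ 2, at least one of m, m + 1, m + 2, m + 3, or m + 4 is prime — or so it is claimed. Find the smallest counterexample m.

m = 24

Check each integer m ≥ 2 in order until m, m + 1, m + 2, m + 3, m + 4 are all composite.
The first 22 eligible values, up to m = 23, all satisfy the conclusion.
m = 24: 24 = 2 × 12; 25 = 5 × 5; 26 = 2 × 13; 27 = 3 × 9; 28 = 2 × 14 — all composite.
Thus m = 24 disproves the claim, and no smaller m works.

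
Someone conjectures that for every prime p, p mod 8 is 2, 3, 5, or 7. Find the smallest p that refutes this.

p = 17

p = 2: 2 mod 8 = 2.
p = 3: 3 mod 8 = 3.
p = 5: 5 mod 8 = 5.
p = 7: 7 mod 8 = 7.
p = 11: 11 mod 8 = 3.
p = 13: 13 mod 8 = 5.
p = 17: 17 mod 8 = 1 — not in {2, 3, 5, 7}.
So p = 17 is the smallest counterexample.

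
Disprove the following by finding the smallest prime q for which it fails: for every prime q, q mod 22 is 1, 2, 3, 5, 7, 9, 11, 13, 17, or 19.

We need the least prime q for which the claim fails.
For q = 2, 3, 5, 7, …, 23, 29, 31 the conclusion holds.
q = 37: 37 mod 22 = 15 — not in {1, 2, 3, 5, 7, 9, 11, 13, 17, 19}.
So q = 37 is the smallest counterexample.

q = 37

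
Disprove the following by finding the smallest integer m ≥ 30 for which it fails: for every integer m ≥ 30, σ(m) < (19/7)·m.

m = 60

A counterexample is any integer m ≥ 30 such that the claim fails; we check each in order.
For m = 30, 31, 32, 33, …, 57, 58, 59 the conclusion holds.
m = 60: σ(60) = 168; 168 ≥ 1140/7.
Thus m = 60 disproves the claim, and no smaller m works.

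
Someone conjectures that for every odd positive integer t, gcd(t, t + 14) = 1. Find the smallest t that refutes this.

Check each odd positive integer t in order until gcd(t, t + 14) > 1.
For t = 1, 3, 5 the conclusion holds.
t = 7: gcd(7, 21) = 7.

t = 7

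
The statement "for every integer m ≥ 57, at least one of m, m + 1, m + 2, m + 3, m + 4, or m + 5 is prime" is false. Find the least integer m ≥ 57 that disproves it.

m = 90

Check each integer m ≥ 57 in order until m, m + 1, m + 2, m + 3, m + 4, m + 5 are all composite.
For m = 57, 58, 59, 60, …, 87, 88, 89 the conclusion holds.
m = 90: 90 = 2 × 45; 91 = 7 × 13; 92 = 2 × 46; 93 = 3 × 31; 94 = 2 × 47; 95 = 5 × 19 — all composite.
Thus m = 90 disproves the claim, and no smaller m works.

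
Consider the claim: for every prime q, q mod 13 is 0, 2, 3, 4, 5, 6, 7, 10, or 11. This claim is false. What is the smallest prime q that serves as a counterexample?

q = 47

A counterexample is any prime q such that the claim fails; we check each in order.
The first 14 eligible values, up to q = 43, all satisfy the conclusion.
q = 47: 47 mod 13 = 8 — not in {0, 2, 3, 4, 5, 6, 7, 10, 11}.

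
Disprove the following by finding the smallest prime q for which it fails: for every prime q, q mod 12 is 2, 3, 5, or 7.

A counterexample is any prime q such that the claim fails; we check each in order.
For q = 2, 3, 5, 7 the conclusion holds.
q = 11: 11 mod 12 = 11 — not in {2, 3, 5, 7}.

q = 11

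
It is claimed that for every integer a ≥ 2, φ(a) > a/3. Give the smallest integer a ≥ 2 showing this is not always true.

We need the least integer a ≥ 2 for which the claim fails.
For a = 2, 3, 4, 5 the conclusion holds.
a = 6: φ(6) = 2 and 6/3 = 2, so φ(6) ≤ 6/3.

a = 6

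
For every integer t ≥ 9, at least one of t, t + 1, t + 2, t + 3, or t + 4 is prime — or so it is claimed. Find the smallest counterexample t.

Check each integer t ≥ 9 in order until t, t + 1, t + 2, t + 3, t + 4 are all composite.
The first 15 eligible values, up to t = 23, all satisfy the conclusion.
t = 24: 24 = 2 × 12; 25 = 5 × 5; 26 = 2 × 13; 27 = 3 × 9; 28 = 2 × 14 — all composite.

t = 24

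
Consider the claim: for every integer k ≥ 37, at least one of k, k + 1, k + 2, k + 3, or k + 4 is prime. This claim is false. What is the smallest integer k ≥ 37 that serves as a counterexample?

For k = 37, 38, 39, 40, …, 45, 46, 47 the conclusion holds.
k = 48: 48 = 2 × 24; 49 = 7 × 7; 50 = 2 × 25; 51 = 3 × 17; 52 = 2 × 26 — all composite.

k = 48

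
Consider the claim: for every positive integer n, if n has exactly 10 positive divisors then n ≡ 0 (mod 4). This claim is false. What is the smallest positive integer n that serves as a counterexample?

n = 162

n = 48: τ(48) = 10; 48 ≡ 0 (mod 4).
n = 80: τ(80) = 10; 80 ≡ 0 (mod 4).
n = 112: τ(112) = 10; 112 ≡ 0 (mod 4).
n = 162: τ(162) = 10; 162 ≡ 2 (mod 4).
So n = 162 is the smallest counterexample.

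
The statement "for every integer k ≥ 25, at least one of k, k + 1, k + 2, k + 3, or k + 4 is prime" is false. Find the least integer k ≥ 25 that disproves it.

k = 32

Check each integer k ≥ 25 in order until k, k + 1, k + 2, k + 3, k + 4 are all composite.
The first 7 eligible values, up to k = 31, all satisfy the conclusion.
k = 32: 32 = 2 × 16; 33 = 3 × 11; 34 = 2 × 17; 35 = 5 × 7; 36 = 2 × 18 — all composite.
Hence k = 32 is a counterexample.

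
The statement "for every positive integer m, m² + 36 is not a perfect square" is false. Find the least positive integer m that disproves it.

m = 8

A counterexample is any positive integer m such that m² + 36 is a perfect square; we check each in order.
m = 1: 1² + 36 = 37, not a perfect square.
m = 2: 2² + 36 = 40, not a perfect square.
m = 3: 3² + 36 = 45, not a perfect square.
m = 4: 4² + 36 = 52, not a perfect square.
m = 5: 5² + 36 = 61, not a perfect square.
m = 6: 6² + 36 = 72, not a perfect square.
m = 7: 7² + 36 = 85, not a perfect square.
m = 8: 8² + 36 = 100 = 10², a perfect square.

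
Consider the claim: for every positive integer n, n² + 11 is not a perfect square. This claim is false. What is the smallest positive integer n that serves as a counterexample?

The first 4 eligible values, up to n = 4, all satisfy the conclusion.
n = 5: 5² + 11 = 36 = 6², a perfect square.
Hence n = 5 is a counterexample.

n = 5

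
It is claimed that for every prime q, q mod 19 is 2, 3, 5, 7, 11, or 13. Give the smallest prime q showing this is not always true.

We need the least prime q for which the claim fails.
q = 2: 2 mod 19 = 2.
q = 3: 3 mod 19 = 3.
q = 5: 5 mod 19 = 5.
q = 7: 7 mod 19 = 7.
q = 11: 11 mod 19 = 11.
q = 13: 13 mod 19 = 13.
q = 17: 17 mod 19 = 17 — not in {2, 3, 5, 7, 11, 13}.
Hence q = 17 is a counterexample.

q = 17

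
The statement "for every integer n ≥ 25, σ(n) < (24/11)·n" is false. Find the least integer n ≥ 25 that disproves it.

We need the least integer n ≥ 25 for which the claim fails.
For n = 25, 26, 27, 28, 29 the conclusion holds.
n = 30: σ(30) = 72; 72 ≥ 720/11.

n = 30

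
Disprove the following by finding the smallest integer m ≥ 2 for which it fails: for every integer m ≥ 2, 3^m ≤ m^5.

We need the least integer m ≥ 2 for which 3^m > m^5.
For m = 2, 3, 4, 5, 6, 7, 8, 9, 10 the conclusion holds.
m = 11: 3^m = 177147 and m^5 = 161051, so 177147 > 161051.
Thus m = 11 disproves the claim, and no smaller m works.

m = 11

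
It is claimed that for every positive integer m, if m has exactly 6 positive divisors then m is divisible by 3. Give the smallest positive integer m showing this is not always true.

For m = 12, 18 the conclusion holds.
m = 20: τ(20) = 6; 20 mod 3 = 2.
So m = 20 is the smallest counterexample.

m = 20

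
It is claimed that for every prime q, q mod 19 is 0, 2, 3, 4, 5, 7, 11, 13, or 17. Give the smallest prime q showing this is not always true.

q = 29

Check each prime q in order until the claim fails.
For q = 2, 3, 5, 7, 11, 13, 17, 19, 23 the conclusion holds.
q = 29: 29 mod 19 = 10 — not in {0, 2, 3, 4, 5, 7, 11, 13, 17}.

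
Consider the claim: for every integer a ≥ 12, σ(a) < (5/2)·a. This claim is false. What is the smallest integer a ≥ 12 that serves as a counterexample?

A counterexample is any integer a ≥ 12 such that the claim fails; we check each in order.
For a = 12, 13, 14, 15, …, 21, 22, 23 the conclusion holds.
a = 24: σ(24) = 60; 60 ≥ 60.

a = 24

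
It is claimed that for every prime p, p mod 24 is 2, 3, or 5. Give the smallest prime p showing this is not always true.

For p = 2, 3, 5 the conclusion holds.
p = 7: 7 mod 24 = 7 — not in {2, 3, 5}.
Thus p = 7 disproves the claim, and no smaller p works.

p = 7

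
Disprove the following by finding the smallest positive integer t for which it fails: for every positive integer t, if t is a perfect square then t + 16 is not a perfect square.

t = 9

For t = 1, 4 the conclusion holds.
t = 9: 9 = 3² and 9 + 16 = 25 = 5².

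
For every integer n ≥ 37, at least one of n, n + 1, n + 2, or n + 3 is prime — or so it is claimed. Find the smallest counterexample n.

Check each integer n ≥ 37 in order until n, n + 1, n + 2, n + 3 are all composite.
For n = 37, 38, 39, 40, …, 45, 46, 47 the conclusion holds.
n = 48: 48 = 2 × 24; 49 = 7 × 7; 50 = 2 × 25; 51 = 3 × 17 — all composite.
So n = 48 is the smallest counterexample.

n = 48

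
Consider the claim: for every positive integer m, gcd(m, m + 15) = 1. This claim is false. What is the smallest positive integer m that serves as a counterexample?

m = 3

A counterexample is any positive integer m such that gcd(m, m + 15) > 1; we check each in order.
m = 1: gcd(1, 16) = 1.
m = 2: gcd(2, 17) = 1.
m = 3: gcd(3, 18) = 3.
So m = 3 is the smallest counterexample.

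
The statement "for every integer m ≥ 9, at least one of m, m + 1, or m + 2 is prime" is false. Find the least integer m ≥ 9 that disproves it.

m = 9: 11 is prime.
m = 10: 11 is prime.
m = 11: 11 is prime.
m = 12: 13 is prime.
m = 13: 13 is prime.
m = 14: 14 = 2 × 7; 15 = 3 × 5; 16 = 2 × 8 — all composite.
Hence m = 14 is a counterexample.

m = 14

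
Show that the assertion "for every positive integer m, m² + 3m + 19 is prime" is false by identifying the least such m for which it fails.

m = 15

For m = 1, 2, 3, 4, …, 12, 13, 14 the conclusion holds.
m = 15: m² + 3m + 19 = 289 = 17 × 17, composite.
So m = 15 is the smallest counterexample.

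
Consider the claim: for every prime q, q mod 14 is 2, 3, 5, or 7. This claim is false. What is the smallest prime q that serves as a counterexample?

A counterexample is any prime q such that the claim fails; we check each in order.
For q = 2, 3, 5, 7 the conclusion holds.
q = 11: 11 mod 14 = 11 — not in {2, 3, 5, 7}.

q = 11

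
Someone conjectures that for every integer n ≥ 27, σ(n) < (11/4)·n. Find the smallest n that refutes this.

n = 60

The first 33 eligible values, up to n = 59, all satisfy the conclusion.
n = 60: σ(60) = 168; 168 ≥ 165.
Hence n = 60 is a counterexample.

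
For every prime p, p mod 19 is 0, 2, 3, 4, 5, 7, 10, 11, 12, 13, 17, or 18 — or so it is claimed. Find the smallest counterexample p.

A counterexample is any prime p such that the claim fails; we check each in order.
For p = 2, 3, 5, 7, …, 37, 41, 43 the conclusion holds.
p = 47: 47 mod 19 = 9 — not in {0, 2, 3, 4, 5, 7, 10, 11, 12, 13, 17, 18}.

p = 47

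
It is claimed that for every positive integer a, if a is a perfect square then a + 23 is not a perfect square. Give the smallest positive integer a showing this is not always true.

a = 121

A counterexample is any positive integer a such that a is a perfect square but a + 23 is a perfect square; we check each in order.
For a = 1, 4, 9, 16, 25, 36, 49, 64, 81, 100 the conclusion holds.
a = 121: 121 = 11² and 121 + 23 = 144 = 12².
Hence a = 121 is a counterexample.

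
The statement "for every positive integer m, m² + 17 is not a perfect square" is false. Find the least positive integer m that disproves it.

m = 8

We need the least positive integer m for which m² + 17 is a perfect square.
For m = 1, 2, 3, 4, 5, 6, 7 the conclusion holds.
m = 8: 8² + 17 = 81 = 9², a perfect square.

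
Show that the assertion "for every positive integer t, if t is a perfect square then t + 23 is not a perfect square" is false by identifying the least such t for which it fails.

t = 121

Check each positive integer t in order until t is a perfect square but t + 23 is a perfect square.
For t = 1, 4, 9, 16, 25, 36, 49, 64, 81, 100 the conclusion holds.
t = 121: 121 = 11² and 121 + 23 = 144 = 12².
So t = 121 is the smallest counterexample.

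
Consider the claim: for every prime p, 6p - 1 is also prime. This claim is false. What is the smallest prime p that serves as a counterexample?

Check each prime p in order until 6p - 1 is not prime.
For p = 2, 3, 5, 7 the conclusion holds.
p = 11: 6p - 1 = 65 = 5 × 13, not prime.
Hence p = 11 is a counterexample.

p = 11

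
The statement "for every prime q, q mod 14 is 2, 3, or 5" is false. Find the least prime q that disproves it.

q = 7

A counterexample is any prime q such that the claim fails; we check each in order.
q = 2: 2 mod 14 = 2.
q = 3: 3 mod 14 = 3.
q = 5: 5 mod 14 = 5.
q = 7: 7 mod 14 = 7 — not in {2, 3, 5}.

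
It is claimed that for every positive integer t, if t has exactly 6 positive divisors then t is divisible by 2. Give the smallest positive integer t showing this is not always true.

A counterexample is any positive integer t such that t has exactly 6 positive divisors but t is not divisible by 2; we check each in order.
t = 12: τ(12) = 6; 12 mod 2 = 0.
t = 18: τ(18) = 6; 18 mod 2 = 0.
t = 20: τ(20) = 6; 20 mod 2 = 0.
t = 28: τ(28) = 6; 28 mod 2 = 0.
t = 32: τ(32) = 6; 32 mod 2 = 0.
t = 44: τ(44) = 6; 44 mod 2 = 0.
t = 45: τ(45) = 6; 45 mod 2 = 1.
Thus t = 45 disproves the claim, and no smaller t works.

t = 45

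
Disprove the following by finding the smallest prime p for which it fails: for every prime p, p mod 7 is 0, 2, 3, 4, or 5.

p = 13

p = 2: 2 mod 7 = 2.
p = 3: 3 mod 7 = 3.
p = 5: 5 mod 7 = 5.
p = 7: 7 mod 7 = 0.
p = 11: 11 mod 7 = 4.
p = 13: 13 mod 7 = 6 — not in {0, 2, 3, 4, 5}.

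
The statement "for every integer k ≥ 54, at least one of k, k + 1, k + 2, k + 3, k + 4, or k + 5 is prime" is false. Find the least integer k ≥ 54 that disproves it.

Check each integer k ≥ 54 in order until k, k + 1, k + 2, k + 3, k + 4, k + 5 are all composite.
The first 36 eligible values, up to k = 89, all satisfy the conclusion.
k = 90: 90 = 2 × 45; 91 = 7 × 13; 92 = 2 × 46; 93 = 3 × 31; 94 = 2 × 47; 95 = 5 × 19 — all composite.

k = 90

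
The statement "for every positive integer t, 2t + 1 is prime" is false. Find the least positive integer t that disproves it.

For t = 1, 2, 3 the conclusion holds.
t = 4: 2t + 1 = 9 = 3 × 3, composite.

t = 4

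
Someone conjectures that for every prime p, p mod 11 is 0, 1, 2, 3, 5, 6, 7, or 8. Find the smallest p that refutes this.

A counterexample is any prime p such that the claim fails; we check each in order.
The first 10 eligible values, up to p = 29, all satisfy the conclusion.
p = 31: 31 mod 11 = 9 — not in {0, 1, 2, 3, 5, 6, 7, 8}.
Thus p = 31 disproves the claim, and no smaller p works.

p = 31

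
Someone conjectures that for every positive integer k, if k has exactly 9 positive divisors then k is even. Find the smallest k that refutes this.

k = 225

For k = 36, 100, 196 the conclusion holds.
k = 225: divisors of 225: 9 divisors; 225 is odd.
Hence k = 225 is a counterexample.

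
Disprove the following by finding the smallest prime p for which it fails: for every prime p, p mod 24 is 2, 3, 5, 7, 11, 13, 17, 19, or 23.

For p = 2, 3, 5, 7, …, 61, 67, 71 the conclusion holds.
p = 73: 73 mod 24 = 1 — not in {2, 3, 5, 7, 11, 13, 17, 19, 23}.
So p = 73 is the smallest counterexample.

p = 73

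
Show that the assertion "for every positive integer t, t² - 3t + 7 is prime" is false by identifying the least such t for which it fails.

t = 6

The first 5 eligible values, up to t = 5, all satisfy the conclusion.
t = 6: t² - 3t + 7 = 25 = 5 × 5, composite.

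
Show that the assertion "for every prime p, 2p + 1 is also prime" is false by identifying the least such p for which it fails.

p = 2: 2p + 1 = 5, prime.
p = 3: 2p + 1 = 7, prime.
p = 5: 2p + 1 = 11, prime.
p = 7: 2p + 1 = 15 = 3 × 5, not prime.
Thus p = 7 disproves the claim, and no smaller p works.

p = 7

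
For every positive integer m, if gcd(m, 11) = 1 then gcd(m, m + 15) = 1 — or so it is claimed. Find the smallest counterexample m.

m = 3

We need the least positive integer m for which gcd(m, 11) = 1 but gcd(m, m + 15) > 1.
m = 1: gcd(1, 16) = 1.
m = 2: gcd(2, 17) = 1.
m = 3: gcd(3, 18) = 3.
Thus m = 3 disproves the claim, and no smaller m works.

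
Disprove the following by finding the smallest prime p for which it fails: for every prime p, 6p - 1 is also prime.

p = 11

Check each prime p in order until 6p - 1 is not prime.
For p = 2, 3, 5, 7 the conclusion holds.
p = 11: 6p - 1 = 65 = 5 × 13, not prime.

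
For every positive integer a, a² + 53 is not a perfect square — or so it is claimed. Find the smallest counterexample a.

a = 26

A counterexample is any positive integer a such that a² + 53 is a perfect square; we check each in order.
For a = 1, 2, 3, 4, …, 23, 24, 25 the conclusion holds.
a = 26: 26² + 53 = 729 = 27², a perfect square.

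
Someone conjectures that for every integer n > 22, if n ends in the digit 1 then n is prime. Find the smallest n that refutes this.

n = 51

n = 31: 31 ends in 1 and is prime.
n = 41: 41 ends in 1 and is prime.
n = 51: 51 ends in 1; 51 = 3 × 17, composite.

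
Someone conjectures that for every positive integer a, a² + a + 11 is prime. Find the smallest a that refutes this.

A counterexample is any positive integer a such that a² + a + 11 is not prime; we check each in order.
For a = 1, 2, 3, 4, 5, 6, 7, 8, 9 the conclusion holds.
a = 10: a² + a + 11 = 121 = 11 × 11, composite.
Hence a = 10 is a counterexample.

a = 10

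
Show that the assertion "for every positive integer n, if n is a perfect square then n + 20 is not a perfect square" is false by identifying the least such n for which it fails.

For n = 1, 4, 9 the conclusion holds.
n = 16: 16 = 4² and 16 + 20 = 36 = 6².
Thus n = 16 disproves the claim, and no smaller n works.

n = 16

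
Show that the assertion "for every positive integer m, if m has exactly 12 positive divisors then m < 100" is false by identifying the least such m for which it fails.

A counterexample is any positive integer m such that m has exactly 12 positive divisors but the claim fails; we check each in order.
m = 60: τ(60) = 12; 60 < 100.
m = 72: τ(72) = 12; 72 < 100.
m = 84: τ(84) = 12; 84 < 100.
m = 90: τ(90) = 12; 90 < 100.
m = 96: τ(96) = 12; 96 < 100.
m = 108: τ(108) = 12; 108 ≥ 100.
Hence m = 108 is a counterexample.

m = 108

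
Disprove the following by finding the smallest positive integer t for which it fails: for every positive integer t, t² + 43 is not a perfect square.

A counterexample is any positive integer t such that t² + 43 is a perfect square; we check each in order.
For t = 1, 2, 3, 4, …, 18, 19, 20 the conclusion holds.
t = 21: 21² + 43 = 484 = 22², a perfect square.
So t = 21 is the smallest counterexample.

t = 21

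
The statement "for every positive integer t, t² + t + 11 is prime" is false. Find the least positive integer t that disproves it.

t = 10

Check each positive integer t in order until t² + t + 11 is not prime.
For t = 1, 2, 3, 4, 5, 6, 7, 8, 9 the conclusion holds.
t = 10: t² + t + 11 = 121 = 11 × 11, composite.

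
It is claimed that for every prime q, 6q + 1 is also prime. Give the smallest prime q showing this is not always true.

q = 19

We need the least prime q for which 6q + 1 is not prime.
q = 2: 6q + 1 = 13, prime.
q = 3: 6q + 1 = 19, prime.
q = 5: 6q + 1 = 31, prime.
q = 7: 6q + 1 = 43, prime.
q = 11: 6q + 1 = 67, prime.
q = 13: 6q + 1 = 79, prime.
q = 17: 6q + 1 = 103, prime.
q = 19: 6q + 1 = 115 = 5 × 23, not prime.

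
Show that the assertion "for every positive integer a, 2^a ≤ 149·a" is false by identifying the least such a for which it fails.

Check each positive integer a in order until 2^a > 149·a.
The first 10 eligible values, up to a = 10, all satisfy the conclusion.
a = 11: 2^a = 2048 and 149·a = 1639, so 2048 > 1639.
Thus a = 11 disproves the claim, and no smaller a works.

a = 11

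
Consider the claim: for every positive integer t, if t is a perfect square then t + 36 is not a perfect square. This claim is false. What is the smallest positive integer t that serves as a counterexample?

We need the least positive integer t for which t is a perfect square but t + 36 is a perfect square.
t = 1: 1 + 36 = 37, not a perfect square.
t = 4: 4 + 36 = 40, not a perfect square.
t = 9: 9 + 36 = 45, not a perfect square.
t = 16: 16 + 36 = 52, not a perfect square.
t = 25: 25 + 36 = 61, not a perfect square.
t = 36: 36 + 36 = 72, not a perfect square.
t = 49: 49 + 36 = 85, not a perfect square.
t = 64: 64 = 8² and 64 + 36 = 100 = 10².
So t = 64 is the smallest counterexample.

t = 64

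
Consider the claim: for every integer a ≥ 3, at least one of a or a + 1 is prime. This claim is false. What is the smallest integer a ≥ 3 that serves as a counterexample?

a = 8

Check each integer a ≥ 3 in order until a, a + 1 are both composite.
The first 5 eligible values, up to a = 7, all satisfy the conclusion.
a = 8: 8 = 2 × 4; 9 = 3 × 3 — both composite.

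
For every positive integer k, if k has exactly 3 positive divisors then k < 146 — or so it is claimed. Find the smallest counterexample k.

k = 169

For k = 4, 9, 25, 49, 121 the conclusion holds.
k = 169: τ(169) = 3; 169 ≥ 146.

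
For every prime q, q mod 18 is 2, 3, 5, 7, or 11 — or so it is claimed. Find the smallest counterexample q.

q = 13

A counterexample is any prime q such that the claim fails; we check each in order.
For q = 2, 3, 5, 7, 11 the conclusion holds.
q = 13: 13 mod 18 = 13 — not in {2, 3, 5, 7, 11}.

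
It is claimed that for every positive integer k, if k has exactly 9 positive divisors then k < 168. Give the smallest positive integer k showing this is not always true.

A counterexample is any positive integer k such that k has exactly 9 positive divisors but the claim fails; we check each in order.
k = 36: τ(36) = 9; 36 < 168.
k = 100: τ(100) = 9; 100 < 168.
k = 196: τ(196) = 9; 196 ≥ 168.
Hence k = 196 is a counterexample.

k = 196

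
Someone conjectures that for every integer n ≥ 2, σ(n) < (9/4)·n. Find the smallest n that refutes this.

For n = 2, 3, 4, 5, 6, 7, 8, 9, 10, 11 the conclusion holds.
n = 12: σ(12) = 28; 28 ≥ 27.

n = 12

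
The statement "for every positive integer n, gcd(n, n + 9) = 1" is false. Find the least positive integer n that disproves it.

n = 3

n = 1: gcd(1, 10) = 1.
n = 2: gcd(2, 11) = 1.
n = 3: gcd(3, 12) = 3.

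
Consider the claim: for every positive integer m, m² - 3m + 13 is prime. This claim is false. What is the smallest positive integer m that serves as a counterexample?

m = 12

We need the least positive integer m for which m² - 3m + 13 is not prime.
For m = 1, 2, 3, 4, …, 9, 10, 11 the conclusion holds.
m = 12: m² - 3m + 13 = 121 = 11 × 11, composite.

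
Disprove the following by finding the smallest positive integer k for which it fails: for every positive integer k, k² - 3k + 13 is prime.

A counterexample is any positive integer k such that k² - 3k + 13 is not prime; we check each in order.
For k = 1, 2, 3, 4, …, 9, 10, 11 the conclusion holds.
k = 12: k² - 3k + 13 = 121 = 11 × 11, composite.
Hence k = 12 is a counterexample.

k = 12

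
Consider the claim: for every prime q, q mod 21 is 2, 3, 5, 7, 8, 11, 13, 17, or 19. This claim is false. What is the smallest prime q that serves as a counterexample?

A counterexample is any prime q such that the claim fails; we check each in order.
The first 10 eligible values, up to q = 29, all satisfy the conclusion.
q = 31: 31 mod 21 = 10 — not in {2, 3, 5, 7, 8, 11, 13, 17, 19}.
So q = 31 is the smallest counterexample.

q = 31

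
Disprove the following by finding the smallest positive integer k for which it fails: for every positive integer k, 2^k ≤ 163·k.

k = 11

Check each positive integer k in order until 2^k > 163·k.
For k = 1, 2, 3, 4, 5, 6, 7, 8, 9, 10 the conclusion holds.
k = 11: 2^k = 2048 and 163·k = 1793, so 2048 > 1793.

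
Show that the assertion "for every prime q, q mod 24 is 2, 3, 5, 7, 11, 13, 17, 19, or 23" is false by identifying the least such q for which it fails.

The first 20 eligible values, up to q = 71, all satisfy the conclusion.
q = 73: 73 mod 24 = 1 — not in {2, 3, 5, 7, 11, 13, 17, 19, 23}.

q = 73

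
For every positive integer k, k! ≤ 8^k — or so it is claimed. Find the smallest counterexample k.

k = 20

For k = 1, 2, 3, 4, …, 17, 18, 19 the conclusion holds.
k = 20: k! = 2432902008176640000 and 8^k = 1152921504606846976, so 2432902008176640000 > 1152921504606846976.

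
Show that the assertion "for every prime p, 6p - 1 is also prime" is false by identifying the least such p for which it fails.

p = 11

Check each prime p in order until 6p - 1 is not prime.
The first 4 eligible values, up to p = 7, all satisfy the conclusion.
p = 11: 6p - 1 = 65 = 5 × 13, not prime.
So p = 11 is the smallest counterexample.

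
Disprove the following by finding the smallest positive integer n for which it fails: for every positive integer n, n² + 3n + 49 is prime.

n = 4

Check each positive integer n in order until n² + 3n + 49 is not prime.
n = 1: n² + 3n + 49 = 53, prime.
n = 2: n² + 3n + 49 = 59, prime.
n = 3: n² + 3n + 49 = 67, prime.
n = 4: n² + 3n + 49 = 77 = 7 × 11, composite.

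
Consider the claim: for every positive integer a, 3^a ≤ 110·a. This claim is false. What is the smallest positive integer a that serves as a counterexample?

Check each positive integer a in order until 3^a > 110·a.
The first 5 eligible values, up to a = 5, all satisfy the conclusion.
a = 6: 3^a = 729 and 110·a = 660, so 729 > 660.

a = 6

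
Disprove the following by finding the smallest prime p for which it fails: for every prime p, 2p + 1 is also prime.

Check each prime p in order until 2p + 1 is not prime.
For p = 2, 3, 5 the conclusion holds.
p = 7: 2p + 1 = 15 = 3 × 5, not prime.

p = 7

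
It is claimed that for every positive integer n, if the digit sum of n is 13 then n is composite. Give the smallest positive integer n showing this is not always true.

n = 67

n = 49: digit sum 13; 49 is composite.
n = 58: digit sum 13; 58 is composite.
n = 67: digit sum 13; 67 is prime, not composite.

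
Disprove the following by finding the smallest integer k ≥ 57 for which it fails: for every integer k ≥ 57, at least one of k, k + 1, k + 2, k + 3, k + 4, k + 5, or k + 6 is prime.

k = 90

Check each integer k ≥ 57 in order until k, k + 1, k + 2, k + 3, k + 4, k + 5, k + 6 are all composite.
For k = 57, 58, 59, 60, …, 87, 88, 89 the conclusion holds.
k = 90: 90 = 2 × 45; 91 = 7 × 13; 92 = 2 × 46; 93 = 3 × 31; 94 = 2 × 47; 95 = 5 × 19; 96 = 2 × 48 — all composite.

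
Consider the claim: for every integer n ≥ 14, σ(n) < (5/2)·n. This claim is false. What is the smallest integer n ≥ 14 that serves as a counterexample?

n = 24

We need the least integer n ≥ 14 for which the claim fails.
For n = 14, 15, 16, 17, 18, 19, 20, 21, 22, 23 the conclusion holds.
n = 24: σ(24) = 60; 60 ≥ 60.
So n = 24 is the smallest counterexample.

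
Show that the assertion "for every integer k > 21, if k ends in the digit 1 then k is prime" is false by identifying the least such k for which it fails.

k = 31: 31 ends in 1 and is prime.
k = 41: 41 ends in 1 and is prime.
k = 51: 51 ends in 1; 51 = 3 × 17, composite.

k = 51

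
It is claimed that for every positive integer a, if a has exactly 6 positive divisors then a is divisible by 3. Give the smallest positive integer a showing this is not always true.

a = 20

We need the least positive integer a for which a has exactly 6 positive divisors but a is not divisible by 3.
For a = 12, 18 the conclusion holds.
a = 20: τ(20) = 6; 20 mod 3 = 2.
Hence a = 20 is a counterexample.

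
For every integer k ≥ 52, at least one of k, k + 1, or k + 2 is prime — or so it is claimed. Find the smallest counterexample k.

k = 54

For k = 52, 53 the conclusion holds.
k = 54: 54 = 2 × 27; 55 = 5 × 11; 56 = 2 × 28 — all composite.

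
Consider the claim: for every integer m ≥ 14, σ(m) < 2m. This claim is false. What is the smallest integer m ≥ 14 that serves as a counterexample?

Check each integer m ≥ 14 in order until the claim fails.
The first 4 eligible values, up to m = 17, all satisfy the conclusion.
m = 18: σ(18) = 39; 39 ≥ 36.

m = 18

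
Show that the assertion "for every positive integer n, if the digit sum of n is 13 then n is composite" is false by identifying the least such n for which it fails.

n = 67

We need the least positive integer n for which the digit sum of n is 13 but n is prime.
n = 49: digit sum 13; 49 is composite.
n = 58: digit sum 13; 58 is composite.
n = 67: digit sum 13; 67 is prime, not composite.
So n = 67 is the smallest counterexample.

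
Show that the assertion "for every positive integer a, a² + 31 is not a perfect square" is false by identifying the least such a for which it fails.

a = 15

We need the least positive integer a for which a² + 31 is a perfect square.
For a = 1, 2, 3, 4, …, 12, 13, 14 the conclusion holds.
a = 15: 15² + 31 = 256 = 16², a perfect square.
So a = 15 is the smallest counterexample.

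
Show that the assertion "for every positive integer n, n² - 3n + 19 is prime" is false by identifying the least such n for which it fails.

The first 17 eligible values, up to n = 17, all satisfy the conclusion.
n = 18: n² - 3n + 19 = 289 = 17 × 17, composite.

n = 18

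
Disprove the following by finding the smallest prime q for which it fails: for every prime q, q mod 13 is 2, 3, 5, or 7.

q = 2: 2 mod 13 = 2.
q = 3: 3 mod 13 = 3.
q = 5: 5 mod 13 = 5.
q = 7: 7 mod 13 = 7.
q = 11: 11 mod 13 = 11 — not in {2, 3, 5, 7}.

q = 11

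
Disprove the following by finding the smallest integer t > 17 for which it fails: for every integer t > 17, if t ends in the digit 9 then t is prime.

t = 39

Check each integer t > 17 in order until t ends in the digit 9 but t is not prime.
For t = 19, 29 the conclusion holds.
t = 39: 39 ends in 9; 39 = 3 × 13, composite.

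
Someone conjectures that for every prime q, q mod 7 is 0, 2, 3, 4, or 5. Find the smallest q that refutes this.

q = 13

Check each prime q in order until the claim fails.
The first 5 eligible values, up to q = 11, all satisfy the conclusion.
q = 13: 13 mod 7 = 6 — not in {0, 2, 3, 4, 5}.
Thus q = 13 disproves the claim, and no smaller q works.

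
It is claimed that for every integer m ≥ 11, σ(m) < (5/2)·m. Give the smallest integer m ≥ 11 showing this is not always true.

A counterexample is any integer m ≥ 11 such that the claim fails; we check each in order.
The first 13 eligible values, up to m = 23, all satisfy the conclusion.
m = 24: σ(24) = 60; 60 ≥ 60.

m = 24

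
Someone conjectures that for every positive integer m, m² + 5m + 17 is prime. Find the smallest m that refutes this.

m = 8

Check each positive integer m in order until m² + 5m + 17 is not prime.
The first 7 eligible values, up to m = 7, all satisfy the conclusion.
m = 8: m² + 5m + 17 = 121 = 11 × 11, composite.
So m = 8 is the smallest counterexample.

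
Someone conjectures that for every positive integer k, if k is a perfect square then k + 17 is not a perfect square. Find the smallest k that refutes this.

We need the least positive integer k for which k is a perfect square but k + 17 is a perfect square.
k = 1: 1 + 17 = 18, not a perfect square.
k = 4: 4 + 17 = 21, not a perfect square.
k = 9: 9 + 17 = 26, not a perfect square.
k = 16: 16 + 17 = 33, not a perfect square.
k = 25: 25 + 17 = 42, not a perfect square.
k = 36: 36 + 17 = 53, not a perfect square.
k = 49: 49 + 17 = 66, not a perfect square.
k = 64: 64 = 8² and 64 + 17 = 81 = 9².
Hence k = 64 is a counterexample.

k = 64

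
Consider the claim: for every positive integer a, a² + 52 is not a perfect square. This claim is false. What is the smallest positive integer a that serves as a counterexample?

a = 12

A counterexample is any positive integer a such that a² + 52 is a perfect square; we check each in order.
For a = 1, 2, 3, 4, …, 9, 10, 11 the conclusion holds.
a = 12: 12² + 52 = 196 = 14², a perfect square.
Hence a = 12 is a counterexample.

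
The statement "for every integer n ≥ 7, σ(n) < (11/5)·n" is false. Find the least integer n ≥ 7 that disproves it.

A counterexample is any integer n ≥ 7 such that the claim fails; we check each in order.
The first 5 eligible values, up to n = 11, all satisfy the conclusion.
n = 12: σ(12) = 28; 28 ≥ 132/5.

n = 12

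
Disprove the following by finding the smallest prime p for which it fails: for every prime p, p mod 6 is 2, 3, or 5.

p = 7

p = 2: 2 mod 6 = 2.
p = 3: 3 mod 6 = 3.
p = 5: 5 mod 6 = 5.
p = 7: 7 mod 6 = 1 — not in {2, 3, 5}.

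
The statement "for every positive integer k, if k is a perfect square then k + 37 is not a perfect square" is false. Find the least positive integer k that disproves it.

k = 324

We need the least positive integer k for which k is a perfect square but k + 37 is a perfect square.
The first 17 eligible values, up to k = 289, all satisfy the conclusion.
k = 324: 324 = 18² and 324 + 37 = 361 = 19².
Thus k = 324 disproves the claim, and no smaller k works.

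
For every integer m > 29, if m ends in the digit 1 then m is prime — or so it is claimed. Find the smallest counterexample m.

A counterexample is any integer m > 29 such that m ends in the digit 1 but m is not prime; we check each in order.
m = 31: 31 ends in 1 and is prime.
m = 41: 41 ends in 1 and is prime.
m = 51: 51 ends in 1; 51 = 3 × 17, composite.
Thus m = 51 disproves the claim, and no smaller m works.

m = 51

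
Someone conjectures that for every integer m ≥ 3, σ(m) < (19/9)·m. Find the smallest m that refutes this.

m = 12

A counterexample is any integer m ≥ 3 such that the claim fails; we check each in order.
For m = 3, 4, 5, 6, 7, 8, 9, 10, 11 the conclusion holds.
m = 12: σ(12) = 28; 28 ≥ 76/3.
Thus m = 12 disproves the claim, and no smaller m works.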